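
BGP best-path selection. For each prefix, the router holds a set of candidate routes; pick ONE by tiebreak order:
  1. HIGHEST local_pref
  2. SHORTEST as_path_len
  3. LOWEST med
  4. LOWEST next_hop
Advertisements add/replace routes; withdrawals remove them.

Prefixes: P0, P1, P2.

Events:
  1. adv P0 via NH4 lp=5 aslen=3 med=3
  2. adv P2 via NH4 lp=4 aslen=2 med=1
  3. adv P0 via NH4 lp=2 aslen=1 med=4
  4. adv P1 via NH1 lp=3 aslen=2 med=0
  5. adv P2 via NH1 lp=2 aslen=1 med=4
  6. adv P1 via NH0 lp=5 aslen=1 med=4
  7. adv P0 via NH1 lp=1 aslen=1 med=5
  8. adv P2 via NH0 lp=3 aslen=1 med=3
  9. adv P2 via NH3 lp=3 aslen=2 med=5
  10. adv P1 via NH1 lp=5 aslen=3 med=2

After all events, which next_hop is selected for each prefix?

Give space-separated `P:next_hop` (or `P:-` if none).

Answer: P0:NH4 P1:NH0 P2:NH4

Derivation:
Op 1: best P0=NH4 P1=- P2=-
Op 2: best P0=NH4 P1=- P2=NH4
Op 3: best P0=NH4 P1=- P2=NH4
Op 4: best P0=NH4 P1=NH1 P2=NH4
Op 5: best P0=NH4 P1=NH1 P2=NH4
Op 6: best P0=NH4 P1=NH0 P2=NH4
Op 7: best P0=NH4 P1=NH0 P2=NH4
Op 8: best P0=NH4 P1=NH0 P2=NH4
Op 9: best P0=NH4 P1=NH0 P2=NH4
Op 10: best P0=NH4 P1=NH0 P2=NH4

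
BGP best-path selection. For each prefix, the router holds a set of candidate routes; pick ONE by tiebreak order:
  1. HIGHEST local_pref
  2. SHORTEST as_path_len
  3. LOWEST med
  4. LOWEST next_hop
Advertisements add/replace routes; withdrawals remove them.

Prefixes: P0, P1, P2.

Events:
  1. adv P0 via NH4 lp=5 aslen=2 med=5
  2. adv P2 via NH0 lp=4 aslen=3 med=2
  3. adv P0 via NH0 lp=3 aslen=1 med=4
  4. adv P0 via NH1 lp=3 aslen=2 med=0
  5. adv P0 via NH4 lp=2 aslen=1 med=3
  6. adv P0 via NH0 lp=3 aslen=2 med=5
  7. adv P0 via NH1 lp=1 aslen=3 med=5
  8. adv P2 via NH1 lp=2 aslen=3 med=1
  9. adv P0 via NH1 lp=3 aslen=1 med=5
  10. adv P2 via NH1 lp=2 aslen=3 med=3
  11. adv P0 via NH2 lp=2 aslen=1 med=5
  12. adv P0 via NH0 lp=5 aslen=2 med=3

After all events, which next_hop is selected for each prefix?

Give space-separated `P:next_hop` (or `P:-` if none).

Answer: P0:NH0 P1:- P2:NH0

Derivation:
Op 1: best P0=NH4 P1=- P2=-
Op 2: best P0=NH4 P1=- P2=NH0
Op 3: best P0=NH4 P1=- P2=NH0
Op 4: best P0=NH4 P1=- P2=NH0
Op 5: best P0=NH0 P1=- P2=NH0
Op 6: best P0=NH1 P1=- P2=NH0
Op 7: best P0=NH0 P1=- P2=NH0
Op 8: best P0=NH0 P1=- P2=NH0
Op 9: best P0=NH1 P1=- P2=NH0
Op 10: best P0=NH1 P1=- P2=NH0
Op 11: best P0=NH1 P1=- P2=NH0
Op 12: best P0=NH0 P1=- P2=NH0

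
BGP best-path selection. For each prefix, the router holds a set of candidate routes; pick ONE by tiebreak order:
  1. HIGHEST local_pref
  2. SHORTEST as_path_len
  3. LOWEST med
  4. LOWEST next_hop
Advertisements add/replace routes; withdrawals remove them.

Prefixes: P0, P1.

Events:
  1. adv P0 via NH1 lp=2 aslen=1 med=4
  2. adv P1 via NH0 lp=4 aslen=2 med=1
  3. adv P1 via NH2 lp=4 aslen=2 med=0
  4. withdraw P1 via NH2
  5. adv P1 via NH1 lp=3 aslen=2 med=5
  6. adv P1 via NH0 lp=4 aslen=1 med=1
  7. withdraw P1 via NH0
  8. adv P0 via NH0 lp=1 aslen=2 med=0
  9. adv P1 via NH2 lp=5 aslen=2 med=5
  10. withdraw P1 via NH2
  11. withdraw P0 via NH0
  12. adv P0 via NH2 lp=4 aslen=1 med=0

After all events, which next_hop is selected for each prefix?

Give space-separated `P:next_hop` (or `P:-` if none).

Op 1: best P0=NH1 P1=-
Op 2: best P0=NH1 P1=NH0
Op 3: best P0=NH1 P1=NH2
Op 4: best P0=NH1 P1=NH0
Op 5: best P0=NH1 P1=NH0
Op 6: best P0=NH1 P1=NH0
Op 7: best P0=NH1 P1=NH1
Op 8: best P0=NH1 P1=NH1
Op 9: best P0=NH1 P1=NH2
Op 10: best P0=NH1 P1=NH1
Op 11: best P0=NH1 P1=NH1
Op 12: best P0=NH2 P1=NH1

Answer: P0:NH2 P1:NH1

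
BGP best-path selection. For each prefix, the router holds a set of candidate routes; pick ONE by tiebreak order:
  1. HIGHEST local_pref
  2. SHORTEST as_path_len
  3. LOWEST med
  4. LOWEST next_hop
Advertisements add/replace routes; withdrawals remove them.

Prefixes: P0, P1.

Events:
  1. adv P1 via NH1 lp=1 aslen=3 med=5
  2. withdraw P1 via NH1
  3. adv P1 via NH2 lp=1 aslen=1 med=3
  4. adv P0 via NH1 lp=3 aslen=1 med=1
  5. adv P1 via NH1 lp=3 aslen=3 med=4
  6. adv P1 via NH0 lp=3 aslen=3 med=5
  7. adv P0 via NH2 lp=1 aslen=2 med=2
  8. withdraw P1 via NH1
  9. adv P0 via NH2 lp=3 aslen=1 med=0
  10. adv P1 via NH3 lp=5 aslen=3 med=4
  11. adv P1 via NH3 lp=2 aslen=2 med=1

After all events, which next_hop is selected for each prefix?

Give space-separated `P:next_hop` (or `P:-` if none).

Answer: P0:NH2 P1:NH0

Derivation:
Op 1: best P0=- P1=NH1
Op 2: best P0=- P1=-
Op 3: best P0=- P1=NH2
Op 4: best P0=NH1 P1=NH2
Op 5: best P0=NH1 P1=NH1
Op 6: best P0=NH1 P1=NH1
Op 7: best P0=NH1 P1=NH1
Op 8: best P0=NH1 P1=NH0
Op 9: best P0=NH2 P1=NH0
Op 10: best P0=NH2 P1=NH3
Op 11: best P0=NH2 P1=NH0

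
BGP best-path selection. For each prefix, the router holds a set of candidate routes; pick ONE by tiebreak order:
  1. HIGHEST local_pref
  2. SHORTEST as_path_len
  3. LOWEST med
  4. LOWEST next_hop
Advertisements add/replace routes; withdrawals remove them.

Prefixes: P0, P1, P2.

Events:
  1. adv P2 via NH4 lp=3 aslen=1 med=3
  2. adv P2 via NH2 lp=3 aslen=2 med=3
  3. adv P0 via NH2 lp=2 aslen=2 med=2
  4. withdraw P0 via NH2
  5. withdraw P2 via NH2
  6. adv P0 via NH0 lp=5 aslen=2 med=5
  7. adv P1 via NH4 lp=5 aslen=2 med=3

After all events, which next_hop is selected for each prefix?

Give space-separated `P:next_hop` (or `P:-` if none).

Answer: P0:NH0 P1:NH4 P2:NH4

Derivation:
Op 1: best P0=- P1=- P2=NH4
Op 2: best P0=- P1=- P2=NH4
Op 3: best P0=NH2 P1=- P2=NH4
Op 4: best P0=- P1=- P2=NH4
Op 5: best P0=- P1=- P2=NH4
Op 6: best P0=NH0 P1=- P2=NH4
Op 7: best P0=NH0 P1=NH4 P2=NH4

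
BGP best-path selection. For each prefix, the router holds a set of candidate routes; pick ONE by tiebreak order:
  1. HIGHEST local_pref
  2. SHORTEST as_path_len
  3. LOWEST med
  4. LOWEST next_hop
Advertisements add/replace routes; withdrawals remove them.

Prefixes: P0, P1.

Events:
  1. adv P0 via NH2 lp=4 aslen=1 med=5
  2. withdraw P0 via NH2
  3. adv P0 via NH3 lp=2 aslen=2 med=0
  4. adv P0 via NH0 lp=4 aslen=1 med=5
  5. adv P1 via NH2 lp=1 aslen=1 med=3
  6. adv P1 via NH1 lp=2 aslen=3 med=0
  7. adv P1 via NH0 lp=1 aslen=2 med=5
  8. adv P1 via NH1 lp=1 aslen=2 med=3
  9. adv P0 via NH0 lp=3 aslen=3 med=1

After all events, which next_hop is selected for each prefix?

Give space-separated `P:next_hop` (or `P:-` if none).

Op 1: best P0=NH2 P1=-
Op 2: best P0=- P1=-
Op 3: best P0=NH3 P1=-
Op 4: best P0=NH0 P1=-
Op 5: best P0=NH0 P1=NH2
Op 6: best P0=NH0 P1=NH1
Op 7: best P0=NH0 P1=NH1
Op 8: best P0=NH0 P1=NH2
Op 9: best P0=NH0 P1=NH2

Answer: P0:NH0 P1:NH2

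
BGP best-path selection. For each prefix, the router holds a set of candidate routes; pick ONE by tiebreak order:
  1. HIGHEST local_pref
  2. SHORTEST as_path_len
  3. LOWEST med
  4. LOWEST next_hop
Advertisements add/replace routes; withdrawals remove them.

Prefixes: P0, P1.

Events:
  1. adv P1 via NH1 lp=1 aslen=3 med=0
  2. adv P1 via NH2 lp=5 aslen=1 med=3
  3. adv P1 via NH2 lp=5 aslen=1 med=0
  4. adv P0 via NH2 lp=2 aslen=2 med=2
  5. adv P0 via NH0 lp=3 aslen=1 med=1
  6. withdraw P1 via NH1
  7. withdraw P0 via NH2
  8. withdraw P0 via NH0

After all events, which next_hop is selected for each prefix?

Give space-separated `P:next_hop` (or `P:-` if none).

Answer: P0:- P1:NH2

Derivation:
Op 1: best P0=- P1=NH1
Op 2: best P0=- P1=NH2
Op 3: best P0=- P1=NH2
Op 4: best P0=NH2 P1=NH2
Op 5: best P0=NH0 P1=NH2
Op 6: best P0=NH0 P1=NH2
Op 7: best P0=NH0 P1=NH2
Op 8: best P0=- P1=NH2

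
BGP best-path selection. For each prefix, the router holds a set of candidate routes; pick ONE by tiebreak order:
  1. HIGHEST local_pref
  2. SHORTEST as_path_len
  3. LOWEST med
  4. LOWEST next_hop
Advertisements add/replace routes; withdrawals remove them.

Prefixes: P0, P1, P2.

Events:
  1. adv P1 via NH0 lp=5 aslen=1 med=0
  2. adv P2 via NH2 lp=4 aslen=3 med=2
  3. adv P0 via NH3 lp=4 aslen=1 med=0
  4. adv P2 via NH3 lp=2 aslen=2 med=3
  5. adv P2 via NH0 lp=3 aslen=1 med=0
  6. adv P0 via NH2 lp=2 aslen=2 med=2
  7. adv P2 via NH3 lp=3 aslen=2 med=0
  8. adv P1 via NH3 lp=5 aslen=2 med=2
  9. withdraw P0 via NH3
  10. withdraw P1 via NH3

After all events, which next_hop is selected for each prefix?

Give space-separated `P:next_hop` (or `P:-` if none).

Answer: P0:NH2 P1:NH0 P2:NH2

Derivation:
Op 1: best P0=- P1=NH0 P2=-
Op 2: best P0=- P1=NH0 P2=NH2
Op 3: best P0=NH3 P1=NH0 P2=NH2
Op 4: best P0=NH3 P1=NH0 P2=NH2
Op 5: best P0=NH3 P1=NH0 P2=NH2
Op 6: best P0=NH3 P1=NH0 P2=NH2
Op 7: best P0=NH3 P1=NH0 P2=NH2
Op 8: best P0=NH3 P1=NH0 P2=NH2
Op 9: best P0=NH2 P1=NH0 P2=NH2
Op 10: best P0=NH2 P1=NH0 P2=NH2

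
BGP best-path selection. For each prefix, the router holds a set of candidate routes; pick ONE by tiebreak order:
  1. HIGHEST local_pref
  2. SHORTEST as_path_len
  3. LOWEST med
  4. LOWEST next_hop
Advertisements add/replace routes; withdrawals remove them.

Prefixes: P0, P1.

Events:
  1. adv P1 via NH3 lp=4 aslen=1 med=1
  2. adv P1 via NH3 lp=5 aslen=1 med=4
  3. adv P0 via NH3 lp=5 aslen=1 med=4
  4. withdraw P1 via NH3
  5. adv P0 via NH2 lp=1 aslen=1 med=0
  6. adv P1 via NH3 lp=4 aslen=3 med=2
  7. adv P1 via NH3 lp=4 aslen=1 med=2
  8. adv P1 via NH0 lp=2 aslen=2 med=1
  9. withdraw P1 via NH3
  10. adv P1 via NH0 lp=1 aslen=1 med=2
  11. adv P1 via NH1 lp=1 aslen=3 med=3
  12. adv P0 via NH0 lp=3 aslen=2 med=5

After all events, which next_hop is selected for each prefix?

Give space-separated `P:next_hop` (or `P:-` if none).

Answer: P0:NH3 P1:NH0

Derivation:
Op 1: best P0=- P1=NH3
Op 2: best P0=- P1=NH3
Op 3: best P0=NH3 P1=NH3
Op 4: best P0=NH3 P1=-
Op 5: best P0=NH3 P1=-
Op 6: best P0=NH3 P1=NH3
Op 7: best P0=NH3 P1=NH3
Op 8: best P0=NH3 P1=NH3
Op 9: best P0=NH3 P1=NH0
Op 10: best P0=NH3 P1=NH0
Op 11: best P0=NH3 P1=NH0
Op 12: best P0=NH3 P1=NH0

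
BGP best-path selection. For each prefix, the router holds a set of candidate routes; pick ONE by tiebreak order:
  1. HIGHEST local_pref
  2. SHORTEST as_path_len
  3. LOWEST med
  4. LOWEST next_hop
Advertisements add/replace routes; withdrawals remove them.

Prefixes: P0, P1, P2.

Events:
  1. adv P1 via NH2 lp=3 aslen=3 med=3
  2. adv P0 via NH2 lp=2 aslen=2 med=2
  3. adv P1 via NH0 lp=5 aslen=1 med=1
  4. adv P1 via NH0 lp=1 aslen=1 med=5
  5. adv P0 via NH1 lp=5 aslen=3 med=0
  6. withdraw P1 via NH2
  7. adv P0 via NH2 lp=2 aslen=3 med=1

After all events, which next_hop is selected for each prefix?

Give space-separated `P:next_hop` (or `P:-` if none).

Answer: P0:NH1 P1:NH0 P2:-

Derivation:
Op 1: best P0=- P1=NH2 P2=-
Op 2: best P0=NH2 P1=NH2 P2=-
Op 3: best P0=NH2 P1=NH0 P2=-
Op 4: best P0=NH2 P1=NH2 P2=-
Op 5: best P0=NH1 P1=NH2 P2=-
Op 6: best P0=NH1 P1=NH0 P2=-
Op 7: best P0=NH1 P1=NH0 P2=-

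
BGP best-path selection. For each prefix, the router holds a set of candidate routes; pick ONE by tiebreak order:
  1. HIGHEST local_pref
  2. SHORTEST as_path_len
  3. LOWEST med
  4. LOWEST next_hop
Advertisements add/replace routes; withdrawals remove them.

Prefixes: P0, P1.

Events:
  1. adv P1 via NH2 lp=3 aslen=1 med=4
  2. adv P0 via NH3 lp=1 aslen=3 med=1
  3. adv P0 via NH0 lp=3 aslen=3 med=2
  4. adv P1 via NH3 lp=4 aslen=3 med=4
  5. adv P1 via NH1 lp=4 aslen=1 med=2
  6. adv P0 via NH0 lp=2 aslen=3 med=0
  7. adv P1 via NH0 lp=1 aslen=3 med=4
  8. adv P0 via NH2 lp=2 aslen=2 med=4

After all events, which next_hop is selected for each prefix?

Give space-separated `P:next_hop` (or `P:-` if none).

Op 1: best P0=- P1=NH2
Op 2: best P0=NH3 P1=NH2
Op 3: best P0=NH0 P1=NH2
Op 4: best P0=NH0 P1=NH3
Op 5: best P0=NH0 P1=NH1
Op 6: best P0=NH0 P1=NH1
Op 7: best P0=NH0 P1=NH1
Op 8: best P0=NH2 P1=NH1

Answer: P0:NH2 P1:NH1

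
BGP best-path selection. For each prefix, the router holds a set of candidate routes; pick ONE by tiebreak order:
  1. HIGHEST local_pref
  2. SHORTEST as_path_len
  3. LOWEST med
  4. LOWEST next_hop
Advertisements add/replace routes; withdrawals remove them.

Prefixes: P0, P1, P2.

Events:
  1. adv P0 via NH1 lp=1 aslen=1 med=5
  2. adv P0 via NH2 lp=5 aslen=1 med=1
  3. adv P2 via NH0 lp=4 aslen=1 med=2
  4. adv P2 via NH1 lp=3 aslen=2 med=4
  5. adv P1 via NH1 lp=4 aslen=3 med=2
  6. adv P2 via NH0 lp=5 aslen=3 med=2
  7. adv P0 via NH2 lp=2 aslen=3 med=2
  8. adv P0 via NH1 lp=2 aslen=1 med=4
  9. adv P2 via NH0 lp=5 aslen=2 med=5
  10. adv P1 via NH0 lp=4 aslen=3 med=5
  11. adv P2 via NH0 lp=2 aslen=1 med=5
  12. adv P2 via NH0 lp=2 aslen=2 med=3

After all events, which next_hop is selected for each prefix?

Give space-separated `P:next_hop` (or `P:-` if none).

Answer: P0:NH1 P1:NH1 P2:NH1

Derivation:
Op 1: best P0=NH1 P1=- P2=-
Op 2: best P0=NH2 P1=- P2=-
Op 3: best P0=NH2 P1=- P2=NH0
Op 4: best P0=NH2 P1=- P2=NH0
Op 5: best P0=NH2 P1=NH1 P2=NH0
Op 6: best P0=NH2 P1=NH1 P2=NH0
Op 7: best P0=NH2 P1=NH1 P2=NH0
Op 8: best P0=NH1 P1=NH1 P2=NH0
Op 9: best P0=NH1 P1=NH1 P2=NH0
Op 10: best P0=NH1 P1=NH1 P2=NH0
Op 11: best P0=NH1 P1=NH1 P2=NH1
Op 12: best P0=NH1 P1=NH1 P2=NH1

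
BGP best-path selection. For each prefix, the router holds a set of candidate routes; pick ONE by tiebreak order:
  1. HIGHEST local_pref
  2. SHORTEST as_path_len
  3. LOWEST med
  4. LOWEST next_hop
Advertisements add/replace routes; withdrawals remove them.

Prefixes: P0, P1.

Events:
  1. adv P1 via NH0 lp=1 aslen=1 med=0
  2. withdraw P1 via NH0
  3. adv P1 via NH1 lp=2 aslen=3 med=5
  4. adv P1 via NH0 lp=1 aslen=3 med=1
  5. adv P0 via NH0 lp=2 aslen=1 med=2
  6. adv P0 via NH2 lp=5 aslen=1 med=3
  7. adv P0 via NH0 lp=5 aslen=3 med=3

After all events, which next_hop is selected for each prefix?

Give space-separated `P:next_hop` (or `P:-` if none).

Op 1: best P0=- P1=NH0
Op 2: best P0=- P1=-
Op 3: best P0=- P1=NH1
Op 4: best P0=- P1=NH1
Op 5: best P0=NH0 P1=NH1
Op 6: best P0=NH2 P1=NH1
Op 7: best P0=NH2 P1=NH1

Answer: P0:NH2 P1:NH1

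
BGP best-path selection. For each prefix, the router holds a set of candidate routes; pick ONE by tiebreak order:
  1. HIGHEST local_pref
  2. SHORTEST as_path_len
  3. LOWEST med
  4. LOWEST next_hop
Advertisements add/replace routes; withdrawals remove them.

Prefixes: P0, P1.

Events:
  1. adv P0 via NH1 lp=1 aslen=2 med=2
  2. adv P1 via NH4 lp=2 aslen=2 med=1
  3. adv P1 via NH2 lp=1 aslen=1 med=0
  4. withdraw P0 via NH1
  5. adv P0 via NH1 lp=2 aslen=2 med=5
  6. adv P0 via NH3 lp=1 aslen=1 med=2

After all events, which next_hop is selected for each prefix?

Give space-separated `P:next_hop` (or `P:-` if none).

Answer: P0:NH1 P1:NH4

Derivation:
Op 1: best P0=NH1 P1=-
Op 2: best P0=NH1 P1=NH4
Op 3: best P0=NH1 P1=NH4
Op 4: best P0=- P1=NH4
Op 5: best P0=NH1 P1=NH4
Op 6: best P0=NH1 P1=NH4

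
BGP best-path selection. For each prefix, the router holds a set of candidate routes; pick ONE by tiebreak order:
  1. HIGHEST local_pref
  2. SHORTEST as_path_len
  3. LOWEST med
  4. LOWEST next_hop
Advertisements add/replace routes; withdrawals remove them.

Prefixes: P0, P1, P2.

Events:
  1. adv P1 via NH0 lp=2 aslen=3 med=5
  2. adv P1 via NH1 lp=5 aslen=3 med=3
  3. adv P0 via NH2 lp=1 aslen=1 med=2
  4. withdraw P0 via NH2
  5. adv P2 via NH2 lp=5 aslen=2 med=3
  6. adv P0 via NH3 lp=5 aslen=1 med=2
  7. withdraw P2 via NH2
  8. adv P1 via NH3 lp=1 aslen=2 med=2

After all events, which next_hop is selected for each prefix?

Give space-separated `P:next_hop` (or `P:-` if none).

Op 1: best P0=- P1=NH0 P2=-
Op 2: best P0=- P1=NH1 P2=-
Op 3: best P0=NH2 P1=NH1 P2=-
Op 4: best P0=- P1=NH1 P2=-
Op 5: best P0=- P1=NH1 P2=NH2
Op 6: best P0=NH3 P1=NH1 P2=NH2
Op 7: best P0=NH3 P1=NH1 P2=-
Op 8: best P0=NH3 P1=NH1 P2=-

Answer: P0:NH3 P1:NH1 P2:-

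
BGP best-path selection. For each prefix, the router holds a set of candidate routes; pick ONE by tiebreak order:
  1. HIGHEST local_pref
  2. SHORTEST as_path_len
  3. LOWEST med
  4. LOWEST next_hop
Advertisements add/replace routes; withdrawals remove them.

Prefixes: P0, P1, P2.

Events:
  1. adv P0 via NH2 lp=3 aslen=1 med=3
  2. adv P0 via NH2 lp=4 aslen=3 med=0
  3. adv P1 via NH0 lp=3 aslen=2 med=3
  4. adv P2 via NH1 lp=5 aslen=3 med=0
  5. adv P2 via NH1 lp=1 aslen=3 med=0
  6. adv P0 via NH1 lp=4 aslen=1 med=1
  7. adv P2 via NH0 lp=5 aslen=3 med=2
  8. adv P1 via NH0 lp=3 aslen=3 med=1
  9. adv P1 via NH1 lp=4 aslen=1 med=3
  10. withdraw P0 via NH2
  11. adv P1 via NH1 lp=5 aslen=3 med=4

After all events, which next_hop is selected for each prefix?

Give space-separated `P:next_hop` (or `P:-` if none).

Answer: P0:NH1 P1:NH1 P2:NH0

Derivation:
Op 1: best P0=NH2 P1=- P2=-
Op 2: best P0=NH2 P1=- P2=-
Op 3: best P0=NH2 P1=NH0 P2=-
Op 4: best P0=NH2 P1=NH0 P2=NH1
Op 5: best P0=NH2 P1=NH0 P2=NH1
Op 6: best P0=NH1 P1=NH0 P2=NH1
Op 7: best P0=NH1 P1=NH0 P2=NH0
Op 8: best P0=NH1 P1=NH0 P2=NH0
Op 9: best P0=NH1 P1=NH1 P2=NH0
Op 10: best P0=NH1 P1=NH1 P2=NH0
Op 11: best P0=NH1 P1=NH1 P2=NH0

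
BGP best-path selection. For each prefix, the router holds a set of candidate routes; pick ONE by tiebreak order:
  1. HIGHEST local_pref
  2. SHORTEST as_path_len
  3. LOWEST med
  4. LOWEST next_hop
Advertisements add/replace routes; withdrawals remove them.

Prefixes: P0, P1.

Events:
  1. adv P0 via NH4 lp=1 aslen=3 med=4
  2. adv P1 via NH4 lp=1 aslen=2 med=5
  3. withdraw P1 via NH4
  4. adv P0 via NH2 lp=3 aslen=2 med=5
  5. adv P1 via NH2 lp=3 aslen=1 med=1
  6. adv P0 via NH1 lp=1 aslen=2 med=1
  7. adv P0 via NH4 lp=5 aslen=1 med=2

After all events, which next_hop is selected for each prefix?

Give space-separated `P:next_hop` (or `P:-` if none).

Answer: P0:NH4 P1:NH2

Derivation:
Op 1: best P0=NH4 P1=-
Op 2: best P0=NH4 P1=NH4
Op 3: best P0=NH4 P1=-
Op 4: best P0=NH2 P1=-
Op 5: best P0=NH2 P1=NH2
Op 6: best P0=NH2 P1=NH2
Op 7: best P0=NH4 P1=NH2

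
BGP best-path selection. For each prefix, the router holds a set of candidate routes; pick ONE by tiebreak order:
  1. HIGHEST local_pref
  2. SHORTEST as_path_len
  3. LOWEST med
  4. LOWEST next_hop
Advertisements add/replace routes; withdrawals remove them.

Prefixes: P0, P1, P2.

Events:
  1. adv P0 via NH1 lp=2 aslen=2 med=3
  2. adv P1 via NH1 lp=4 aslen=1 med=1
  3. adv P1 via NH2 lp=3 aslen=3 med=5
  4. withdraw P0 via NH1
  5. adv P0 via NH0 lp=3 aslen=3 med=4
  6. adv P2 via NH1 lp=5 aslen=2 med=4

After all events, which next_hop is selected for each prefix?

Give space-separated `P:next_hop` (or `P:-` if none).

Op 1: best P0=NH1 P1=- P2=-
Op 2: best P0=NH1 P1=NH1 P2=-
Op 3: best P0=NH1 P1=NH1 P2=-
Op 4: best P0=- P1=NH1 P2=-
Op 5: best P0=NH0 P1=NH1 P2=-
Op 6: best P0=NH0 P1=NH1 P2=NH1

Answer: P0:NH0 P1:NH1 P2:NH1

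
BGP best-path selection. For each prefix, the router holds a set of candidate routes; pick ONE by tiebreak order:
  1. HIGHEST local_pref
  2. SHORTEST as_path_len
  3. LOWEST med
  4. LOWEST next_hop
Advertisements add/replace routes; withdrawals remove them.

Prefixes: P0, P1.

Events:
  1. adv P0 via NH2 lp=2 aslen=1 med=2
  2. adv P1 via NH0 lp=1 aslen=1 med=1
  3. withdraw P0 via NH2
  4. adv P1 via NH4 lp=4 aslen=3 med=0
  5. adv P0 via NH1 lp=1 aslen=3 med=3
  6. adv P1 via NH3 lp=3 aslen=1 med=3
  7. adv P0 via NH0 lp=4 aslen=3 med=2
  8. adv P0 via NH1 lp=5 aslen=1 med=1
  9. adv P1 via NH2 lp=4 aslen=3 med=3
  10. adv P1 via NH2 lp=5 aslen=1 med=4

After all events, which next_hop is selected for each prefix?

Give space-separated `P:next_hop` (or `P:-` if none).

Answer: P0:NH1 P1:NH2

Derivation:
Op 1: best P0=NH2 P1=-
Op 2: best P0=NH2 P1=NH0
Op 3: best P0=- P1=NH0
Op 4: best P0=- P1=NH4
Op 5: best P0=NH1 P1=NH4
Op 6: best P0=NH1 P1=NH4
Op 7: best P0=NH0 P1=NH4
Op 8: best P0=NH1 P1=NH4
Op 9: best P0=NH1 P1=NH4
Op 10: best P0=NH1 P1=NH2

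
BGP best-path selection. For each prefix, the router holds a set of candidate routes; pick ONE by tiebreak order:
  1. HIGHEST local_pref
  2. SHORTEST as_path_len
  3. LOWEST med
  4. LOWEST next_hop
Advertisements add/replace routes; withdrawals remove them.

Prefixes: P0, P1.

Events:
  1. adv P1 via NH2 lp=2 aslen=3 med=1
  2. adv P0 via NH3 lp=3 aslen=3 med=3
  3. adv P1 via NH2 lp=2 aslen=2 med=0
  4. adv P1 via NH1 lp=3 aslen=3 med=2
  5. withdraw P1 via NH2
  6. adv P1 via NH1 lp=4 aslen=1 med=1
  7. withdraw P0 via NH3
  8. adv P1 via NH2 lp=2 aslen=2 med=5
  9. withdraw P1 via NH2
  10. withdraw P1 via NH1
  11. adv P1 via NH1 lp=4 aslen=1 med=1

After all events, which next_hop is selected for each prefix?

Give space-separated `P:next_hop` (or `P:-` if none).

Op 1: best P0=- P1=NH2
Op 2: best P0=NH3 P1=NH2
Op 3: best P0=NH3 P1=NH2
Op 4: best P0=NH3 P1=NH1
Op 5: best P0=NH3 P1=NH1
Op 6: best P0=NH3 P1=NH1
Op 7: best P0=- P1=NH1
Op 8: best P0=- P1=NH1
Op 9: best P0=- P1=NH1
Op 10: best P0=- P1=-
Op 11: best P0=- P1=NH1

Answer: P0:- P1:NH1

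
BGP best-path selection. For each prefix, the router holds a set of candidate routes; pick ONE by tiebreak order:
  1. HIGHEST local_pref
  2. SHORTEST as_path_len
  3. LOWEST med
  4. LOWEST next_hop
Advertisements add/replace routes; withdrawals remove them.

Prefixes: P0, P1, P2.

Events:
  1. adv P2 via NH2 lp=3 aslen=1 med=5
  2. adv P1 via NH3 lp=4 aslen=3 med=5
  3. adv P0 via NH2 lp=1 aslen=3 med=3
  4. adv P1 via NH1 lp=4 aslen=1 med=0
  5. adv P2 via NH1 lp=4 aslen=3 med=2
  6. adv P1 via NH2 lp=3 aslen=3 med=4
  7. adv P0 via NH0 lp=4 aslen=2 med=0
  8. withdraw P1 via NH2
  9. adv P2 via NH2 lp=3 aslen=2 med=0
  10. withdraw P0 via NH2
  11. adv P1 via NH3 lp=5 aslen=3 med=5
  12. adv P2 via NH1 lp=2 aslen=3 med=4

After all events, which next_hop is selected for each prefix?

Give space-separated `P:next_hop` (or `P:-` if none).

Answer: P0:NH0 P1:NH3 P2:NH2

Derivation:
Op 1: best P0=- P1=- P2=NH2
Op 2: best P0=- P1=NH3 P2=NH2
Op 3: best P0=NH2 P1=NH3 P2=NH2
Op 4: best P0=NH2 P1=NH1 P2=NH2
Op 5: best P0=NH2 P1=NH1 P2=NH1
Op 6: best P0=NH2 P1=NH1 P2=NH1
Op 7: best P0=NH0 P1=NH1 P2=NH1
Op 8: best P0=NH0 P1=NH1 P2=NH1
Op 9: best P0=NH0 P1=NH1 P2=NH1
Op 10: best P0=NH0 P1=NH1 P2=NH1
Op 11: best P0=NH0 P1=NH3 P2=NH1
Op 12: best P0=NH0 P1=NH3 P2=NH2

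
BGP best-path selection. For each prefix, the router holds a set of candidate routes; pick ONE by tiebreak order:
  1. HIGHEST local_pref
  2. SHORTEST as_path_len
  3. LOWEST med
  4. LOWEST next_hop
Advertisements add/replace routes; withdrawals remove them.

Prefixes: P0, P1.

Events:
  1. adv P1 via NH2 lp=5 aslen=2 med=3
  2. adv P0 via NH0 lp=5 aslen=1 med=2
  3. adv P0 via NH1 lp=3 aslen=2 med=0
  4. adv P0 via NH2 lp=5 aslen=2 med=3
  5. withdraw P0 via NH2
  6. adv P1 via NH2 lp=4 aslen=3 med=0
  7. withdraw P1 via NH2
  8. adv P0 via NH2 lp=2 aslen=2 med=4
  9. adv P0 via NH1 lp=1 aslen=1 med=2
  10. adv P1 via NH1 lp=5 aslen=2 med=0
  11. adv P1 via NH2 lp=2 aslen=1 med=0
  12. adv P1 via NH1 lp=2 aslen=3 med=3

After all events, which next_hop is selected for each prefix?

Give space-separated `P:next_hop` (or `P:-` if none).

Op 1: best P0=- P1=NH2
Op 2: best P0=NH0 P1=NH2
Op 3: best P0=NH0 P1=NH2
Op 4: best P0=NH0 P1=NH2
Op 5: best P0=NH0 P1=NH2
Op 6: best P0=NH0 P1=NH2
Op 7: best P0=NH0 P1=-
Op 8: best P0=NH0 P1=-
Op 9: best P0=NH0 P1=-
Op 10: best P0=NH0 P1=NH1
Op 11: best P0=NH0 P1=NH1
Op 12: best P0=NH0 P1=NH2

Answer: P0:NH0 P1:NH2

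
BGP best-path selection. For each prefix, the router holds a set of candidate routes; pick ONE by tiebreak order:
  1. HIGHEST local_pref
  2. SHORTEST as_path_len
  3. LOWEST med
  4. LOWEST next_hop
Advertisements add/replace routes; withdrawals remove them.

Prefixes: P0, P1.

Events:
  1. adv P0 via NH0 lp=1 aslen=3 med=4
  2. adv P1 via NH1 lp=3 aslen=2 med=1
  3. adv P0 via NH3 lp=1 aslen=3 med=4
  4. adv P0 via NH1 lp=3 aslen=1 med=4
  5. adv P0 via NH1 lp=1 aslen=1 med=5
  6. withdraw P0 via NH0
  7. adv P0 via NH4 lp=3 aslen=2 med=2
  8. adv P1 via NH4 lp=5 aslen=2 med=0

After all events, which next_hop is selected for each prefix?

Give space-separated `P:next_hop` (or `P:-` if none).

Answer: P0:NH4 P1:NH4

Derivation:
Op 1: best P0=NH0 P1=-
Op 2: best P0=NH0 P1=NH1
Op 3: best P0=NH0 P1=NH1
Op 4: best P0=NH1 P1=NH1
Op 5: best P0=NH1 P1=NH1
Op 6: best P0=NH1 P1=NH1
Op 7: best P0=NH4 P1=NH1
Op 8: best P0=NH4 P1=NH4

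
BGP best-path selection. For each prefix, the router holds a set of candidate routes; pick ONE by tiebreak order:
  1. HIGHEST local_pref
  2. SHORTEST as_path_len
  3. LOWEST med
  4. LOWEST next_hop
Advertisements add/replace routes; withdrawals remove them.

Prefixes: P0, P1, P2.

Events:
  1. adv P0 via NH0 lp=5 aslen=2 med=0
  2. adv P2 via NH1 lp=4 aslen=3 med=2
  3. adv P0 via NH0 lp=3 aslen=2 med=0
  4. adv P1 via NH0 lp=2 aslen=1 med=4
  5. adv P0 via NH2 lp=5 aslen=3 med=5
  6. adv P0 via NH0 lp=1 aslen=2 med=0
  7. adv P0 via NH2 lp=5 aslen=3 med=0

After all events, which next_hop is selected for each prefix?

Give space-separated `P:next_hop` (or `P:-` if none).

Answer: P0:NH2 P1:NH0 P2:NH1

Derivation:
Op 1: best P0=NH0 P1=- P2=-
Op 2: best P0=NH0 P1=- P2=NH1
Op 3: best P0=NH0 P1=- P2=NH1
Op 4: best P0=NH0 P1=NH0 P2=NH1
Op 5: best P0=NH2 P1=NH0 P2=NH1
Op 6: best P0=NH2 P1=NH0 P2=NH1
Op 7: best P0=NH2 P1=NH0 P2=NH1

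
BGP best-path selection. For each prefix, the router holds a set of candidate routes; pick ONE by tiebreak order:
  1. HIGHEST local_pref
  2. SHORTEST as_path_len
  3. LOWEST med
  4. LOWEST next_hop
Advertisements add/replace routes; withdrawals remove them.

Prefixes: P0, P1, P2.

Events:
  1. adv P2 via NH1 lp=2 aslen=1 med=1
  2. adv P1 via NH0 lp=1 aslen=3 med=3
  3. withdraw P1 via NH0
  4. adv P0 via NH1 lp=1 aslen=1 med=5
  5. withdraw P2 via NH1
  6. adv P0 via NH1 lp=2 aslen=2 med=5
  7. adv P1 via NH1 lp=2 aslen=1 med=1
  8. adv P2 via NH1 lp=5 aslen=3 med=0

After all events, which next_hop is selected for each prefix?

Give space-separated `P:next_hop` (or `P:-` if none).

Answer: P0:NH1 P1:NH1 P2:NH1

Derivation:
Op 1: best P0=- P1=- P2=NH1
Op 2: best P0=- P1=NH0 P2=NH1
Op 3: best P0=- P1=- P2=NH1
Op 4: best P0=NH1 P1=- P2=NH1
Op 5: best P0=NH1 P1=- P2=-
Op 6: best P0=NH1 P1=- P2=-
Op 7: best P0=NH1 P1=NH1 P2=-
Op 8: best P0=NH1 P1=NH1 P2=NH1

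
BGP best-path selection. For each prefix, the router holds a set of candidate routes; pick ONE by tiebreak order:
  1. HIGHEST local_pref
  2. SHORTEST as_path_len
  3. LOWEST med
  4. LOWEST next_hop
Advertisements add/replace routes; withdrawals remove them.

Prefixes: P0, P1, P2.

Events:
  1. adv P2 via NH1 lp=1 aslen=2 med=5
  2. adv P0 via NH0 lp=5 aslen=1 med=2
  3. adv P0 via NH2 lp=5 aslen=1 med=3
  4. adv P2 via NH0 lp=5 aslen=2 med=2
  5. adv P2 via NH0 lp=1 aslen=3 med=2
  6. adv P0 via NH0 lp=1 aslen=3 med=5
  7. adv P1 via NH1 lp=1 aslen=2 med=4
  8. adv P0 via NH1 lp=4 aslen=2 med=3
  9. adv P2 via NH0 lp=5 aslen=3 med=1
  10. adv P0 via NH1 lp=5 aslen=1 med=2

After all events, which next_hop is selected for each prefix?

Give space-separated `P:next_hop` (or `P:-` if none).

Op 1: best P0=- P1=- P2=NH1
Op 2: best P0=NH0 P1=- P2=NH1
Op 3: best P0=NH0 P1=- P2=NH1
Op 4: best P0=NH0 P1=- P2=NH0
Op 5: best P0=NH0 P1=- P2=NH1
Op 6: best P0=NH2 P1=- P2=NH1
Op 7: best P0=NH2 P1=NH1 P2=NH1
Op 8: best P0=NH2 P1=NH1 P2=NH1
Op 9: best P0=NH2 P1=NH1 P2=NH0
Op 10: best P0=NH1 P1=NH1 P2=NH0

Answer: P0:NH1 P1:NH1 P2:NH0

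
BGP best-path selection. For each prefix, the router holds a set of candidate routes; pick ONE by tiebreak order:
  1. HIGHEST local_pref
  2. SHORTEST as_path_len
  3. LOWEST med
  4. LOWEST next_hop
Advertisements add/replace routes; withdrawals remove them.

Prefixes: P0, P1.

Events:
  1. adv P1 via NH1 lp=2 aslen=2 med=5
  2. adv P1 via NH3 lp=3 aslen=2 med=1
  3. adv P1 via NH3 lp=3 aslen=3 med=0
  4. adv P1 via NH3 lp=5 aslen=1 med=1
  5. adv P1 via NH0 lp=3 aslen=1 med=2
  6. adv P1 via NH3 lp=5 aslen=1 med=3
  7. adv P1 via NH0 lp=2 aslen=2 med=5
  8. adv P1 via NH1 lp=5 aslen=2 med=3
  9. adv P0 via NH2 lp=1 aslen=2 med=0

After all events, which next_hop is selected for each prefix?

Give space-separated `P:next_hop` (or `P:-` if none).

Answer: P0:NH2 P1:NH3

Derivation:
Op 1: best P0=- P1=NH1
Op 2: best P0=- P1=NH3
Op 3: best P0=- P1=NH3
Op 4: best P0=- P1=NH3
Op 5: best P0=- P1=NH3
Op 6: best P0=- P1=NH3
Op 7: best P0=- P1=NH3
Op 8: best P0=- P1=NH3
Op 9: best P0=NH2 P1=NH3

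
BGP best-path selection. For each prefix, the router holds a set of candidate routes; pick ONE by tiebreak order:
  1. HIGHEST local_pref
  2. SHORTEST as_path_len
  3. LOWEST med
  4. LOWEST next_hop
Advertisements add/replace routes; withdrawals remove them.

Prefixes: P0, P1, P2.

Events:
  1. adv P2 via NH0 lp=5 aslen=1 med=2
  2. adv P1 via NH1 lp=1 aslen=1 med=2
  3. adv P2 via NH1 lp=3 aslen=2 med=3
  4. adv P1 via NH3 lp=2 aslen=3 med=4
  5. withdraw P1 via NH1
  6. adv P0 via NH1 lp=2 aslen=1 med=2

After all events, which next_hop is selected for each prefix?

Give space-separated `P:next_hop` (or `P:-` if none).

Op 1: best P0=- P1=- P2=NH0
Op 2: best P0=- P1=NH1 P2=NH0
Op 3: best P0=- P1=NH1 P2=NH0
Op 4: best P0=- P1=NH3 P2=NH0
Op 5: best P0=- P1=NH3 P2=NH0
Op 6: best P0=NH1 P1=NH3 P2=NH0

Answer: P0:NH1 P1:NH3 P2:NH0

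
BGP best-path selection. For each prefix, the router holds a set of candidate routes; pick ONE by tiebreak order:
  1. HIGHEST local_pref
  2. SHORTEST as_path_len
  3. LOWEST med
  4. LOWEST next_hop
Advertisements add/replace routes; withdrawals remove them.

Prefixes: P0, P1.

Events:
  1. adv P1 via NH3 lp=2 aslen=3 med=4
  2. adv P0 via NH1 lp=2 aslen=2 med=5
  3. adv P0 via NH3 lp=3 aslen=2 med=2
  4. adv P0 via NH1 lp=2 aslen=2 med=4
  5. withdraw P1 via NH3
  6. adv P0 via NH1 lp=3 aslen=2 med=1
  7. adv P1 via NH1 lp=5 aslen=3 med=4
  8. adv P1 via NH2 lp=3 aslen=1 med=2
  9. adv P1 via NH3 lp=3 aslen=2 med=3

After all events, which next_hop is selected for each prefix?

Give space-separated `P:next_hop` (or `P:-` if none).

Answer: P0:NH1 P1:NH1

Derivation:
Op 1: best P0=- P1=NH3
Op 2: best P0=NH1 P1=NH3
Op 3: best P0=NH3 P1=NH3
Op 4: best P0=NH3 P1=NH3
Op 5: best P0=NH3 P1=-
Op 6: best P0=NH1 P1=-
Op 7: best P0=NH1 P1=NH1
Op 8: best P0=NH1 P1=NH1
Op 9: best P0=NH1 P1=NH1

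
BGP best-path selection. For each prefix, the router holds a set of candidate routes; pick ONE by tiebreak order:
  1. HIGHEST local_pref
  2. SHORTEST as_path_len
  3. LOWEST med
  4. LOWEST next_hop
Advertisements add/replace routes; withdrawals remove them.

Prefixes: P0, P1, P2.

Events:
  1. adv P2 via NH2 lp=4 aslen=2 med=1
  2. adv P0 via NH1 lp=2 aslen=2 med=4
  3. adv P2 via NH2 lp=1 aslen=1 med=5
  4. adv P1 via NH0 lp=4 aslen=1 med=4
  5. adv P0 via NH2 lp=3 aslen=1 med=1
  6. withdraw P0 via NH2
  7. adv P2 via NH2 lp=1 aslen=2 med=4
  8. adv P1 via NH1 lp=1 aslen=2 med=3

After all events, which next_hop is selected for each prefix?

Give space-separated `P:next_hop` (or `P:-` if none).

Op 1: best P0=- P1=- P2=NH2
Op 2: best P0=NH1 P1=- P2=NH2
Op 3: best P0=NH1 P1=- P2=NH2
Op 4: best P0=NH1 P1=NH0 P2=NH2
Op 5: best P0=NH2 P1=NH0 P2=NH2
Op 6: best P0=NH1 P1=NH0 P2=NH2
Op 7: best P0=NH1 P1=NH0 P2=NH2
Op 8: best P0=NH1 P1=NH0 P2=NH2

Answer: P0:NH1 P1:NH0 P2:NH2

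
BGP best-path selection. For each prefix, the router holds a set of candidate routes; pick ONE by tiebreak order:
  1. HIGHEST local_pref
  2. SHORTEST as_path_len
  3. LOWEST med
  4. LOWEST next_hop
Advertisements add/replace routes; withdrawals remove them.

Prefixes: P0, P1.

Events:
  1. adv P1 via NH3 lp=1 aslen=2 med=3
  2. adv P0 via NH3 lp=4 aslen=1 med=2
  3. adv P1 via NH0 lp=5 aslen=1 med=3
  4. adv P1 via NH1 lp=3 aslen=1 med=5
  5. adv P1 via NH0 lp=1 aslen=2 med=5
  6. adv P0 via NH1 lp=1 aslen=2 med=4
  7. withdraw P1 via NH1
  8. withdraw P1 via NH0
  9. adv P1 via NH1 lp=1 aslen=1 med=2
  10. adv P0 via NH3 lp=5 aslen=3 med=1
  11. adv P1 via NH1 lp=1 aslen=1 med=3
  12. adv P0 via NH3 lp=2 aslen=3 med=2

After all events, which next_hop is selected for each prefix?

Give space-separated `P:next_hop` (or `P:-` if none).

Answer: P0:NH3 P1:NH1

Derivation:
Op 1: best P0=- P1=NH3
Op 2: best P0=NH3 P1=NH3
Op 3: best P0=NH3 P1=NH0
Op 4: best P0=NH3 P1=NH0
Op 5: best P0=NH3 P1=NH1
Op 6: best P0=NH3 P1=NH1
Op 7: best P0=NH3 P1=NH3
Op 8: best P0=NH3 P1=NH3
Op 9: best P0=NH3 P1=NH1
Op 10: best P0=NH3 P1=NH1
Op 11: best P0=NH3 P1=NH1
Op 12: best P0=NH3 P1=NH1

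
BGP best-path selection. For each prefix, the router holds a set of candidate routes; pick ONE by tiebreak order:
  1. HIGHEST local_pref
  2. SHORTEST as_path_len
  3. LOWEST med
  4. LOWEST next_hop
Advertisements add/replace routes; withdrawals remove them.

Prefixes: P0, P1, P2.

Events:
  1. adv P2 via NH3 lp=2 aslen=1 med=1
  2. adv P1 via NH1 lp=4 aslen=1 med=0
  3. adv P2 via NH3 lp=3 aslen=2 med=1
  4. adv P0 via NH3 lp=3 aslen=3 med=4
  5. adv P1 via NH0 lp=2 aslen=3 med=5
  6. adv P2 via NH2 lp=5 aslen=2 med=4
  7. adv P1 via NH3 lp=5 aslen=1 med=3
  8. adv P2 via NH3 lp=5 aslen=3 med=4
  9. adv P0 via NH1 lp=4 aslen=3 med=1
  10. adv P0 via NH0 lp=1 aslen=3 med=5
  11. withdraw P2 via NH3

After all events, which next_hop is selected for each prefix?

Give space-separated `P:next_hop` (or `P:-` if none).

Op 1: best P0=- P1=- P2=NH3
Op 2: best P0=- P1=NH1 P2=NH3
Op 3: best P0=- P1=NH1 P2=NH3
Op 4: best P0=NH3 P1=NH1 P2=NH3
Op 5: best P0=NH3 P1=NH1 P2=NH3
Op 6: best P0=NH3 P1=NH1 P2=NH2
Op 7: best P0=NH3 P1=NH3 P2=NH2
Op 8: best P0=NH3 P1=NH3 P2=NH2
Op 9: best P0=NH1 P1=NH3 P2=NH2
Op 10: best P0=NH1 P1=NH3 P2=NH2
Op 11: best P0=NH1 P1=NH3 P2=NH2

Answer: P0:NH1 P1:NH3 P2:NH2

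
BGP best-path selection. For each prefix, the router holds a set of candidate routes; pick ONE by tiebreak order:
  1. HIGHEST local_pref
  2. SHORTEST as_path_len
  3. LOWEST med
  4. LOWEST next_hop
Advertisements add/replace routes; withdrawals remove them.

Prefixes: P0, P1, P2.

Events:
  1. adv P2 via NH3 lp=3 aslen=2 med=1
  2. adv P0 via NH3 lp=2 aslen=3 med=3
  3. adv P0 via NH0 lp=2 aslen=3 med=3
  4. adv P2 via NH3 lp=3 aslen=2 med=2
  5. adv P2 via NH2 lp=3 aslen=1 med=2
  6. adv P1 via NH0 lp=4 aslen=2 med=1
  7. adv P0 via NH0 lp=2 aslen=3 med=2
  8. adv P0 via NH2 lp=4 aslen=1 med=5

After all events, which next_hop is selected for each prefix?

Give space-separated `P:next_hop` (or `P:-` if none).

Answer: P0:NH2 P1:NH0 P2:NH2

Derivation:
Op 1: best P0=- P1=- P2=NH3
Op 2: best P0=NH3 P1=- P2=NH3
Op 3: best P0=NH0 P1=- P2=NH3
Op 4: best P0=NH0 P1=- P2=NH3
Op 5: best P0=NH0 P1=- P2=NH2
Op 6: best P0=NH0 P1=NH0 P2=NH2
Op 7: best P0=NH0 P1=NH0 P2=NH2
Op 8: best P0=NH2 P1=NH0 P2=NH2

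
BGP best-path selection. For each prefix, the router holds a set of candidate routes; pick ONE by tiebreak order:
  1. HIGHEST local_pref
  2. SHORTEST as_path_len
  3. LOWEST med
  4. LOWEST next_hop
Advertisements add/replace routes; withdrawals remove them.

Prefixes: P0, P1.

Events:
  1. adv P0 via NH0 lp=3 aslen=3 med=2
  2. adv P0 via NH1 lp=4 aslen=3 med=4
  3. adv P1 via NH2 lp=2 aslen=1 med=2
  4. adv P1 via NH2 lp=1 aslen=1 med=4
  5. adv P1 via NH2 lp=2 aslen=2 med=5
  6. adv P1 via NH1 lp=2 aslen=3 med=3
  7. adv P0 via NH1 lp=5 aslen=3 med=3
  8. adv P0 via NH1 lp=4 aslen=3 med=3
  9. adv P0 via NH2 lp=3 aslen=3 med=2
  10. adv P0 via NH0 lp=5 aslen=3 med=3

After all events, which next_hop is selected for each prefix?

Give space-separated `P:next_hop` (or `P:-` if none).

Answer: P0:NH0 P1:NH2

Derivation:
Op 1: best P0=NH0 P1=-
Op 2: best P0=NH1 P1=-
Op 3: best P0=NH1 P1=NH2
Op 4: best P0=NH1 P1=NH2
Op 5: best P0=NH1 P1=NH2
Op 6: best P0=NH1 P1=NH2
Op 7: best P0=NH1 P1=NH2
Op 8: best P0=NH1 P1=NH2
Op 9: best P0=NH1 P1=NH2
Op 10: best P0=NH0 P1=NH2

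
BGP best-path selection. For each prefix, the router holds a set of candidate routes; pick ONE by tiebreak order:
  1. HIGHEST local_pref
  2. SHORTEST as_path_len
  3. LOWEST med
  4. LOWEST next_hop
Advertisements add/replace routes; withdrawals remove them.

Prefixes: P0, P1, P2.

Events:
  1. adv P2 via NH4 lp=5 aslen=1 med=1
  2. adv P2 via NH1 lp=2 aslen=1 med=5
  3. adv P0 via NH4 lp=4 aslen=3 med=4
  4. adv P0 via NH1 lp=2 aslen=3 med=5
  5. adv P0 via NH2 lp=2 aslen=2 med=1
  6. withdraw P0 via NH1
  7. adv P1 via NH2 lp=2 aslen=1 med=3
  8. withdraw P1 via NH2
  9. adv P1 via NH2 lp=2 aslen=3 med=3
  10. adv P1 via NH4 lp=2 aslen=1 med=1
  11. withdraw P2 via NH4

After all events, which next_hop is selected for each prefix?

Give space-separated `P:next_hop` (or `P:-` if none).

Answer: P0:NH4 P1:NH4 P2:NH1

Derivation:
Op 1: best P0=- P1=- P2=NH4
Op 2: best P0=- P1=- P2=NH4
Op 3: best P0=NH4 P1=- P2=NH4
Op 4: best P0=NH4 P1=- P2=NH4
Op 5: best P0=NH4 P1=- P2=NH4
Op 6: best P0=NH4 P1=- P2=NH4
Op 7: best P0=NH4 P1=NH2 P2=NH4
Op 8: best P0=NH4 P1=- P2=NH4
Op 9: best P0=NH4 P1=NH2 P2=NH4
Op 10: best P0=NH4 P1=NH4 P2=NH4
Op 11: best P0=NH4 P1=NH4 P2=NH1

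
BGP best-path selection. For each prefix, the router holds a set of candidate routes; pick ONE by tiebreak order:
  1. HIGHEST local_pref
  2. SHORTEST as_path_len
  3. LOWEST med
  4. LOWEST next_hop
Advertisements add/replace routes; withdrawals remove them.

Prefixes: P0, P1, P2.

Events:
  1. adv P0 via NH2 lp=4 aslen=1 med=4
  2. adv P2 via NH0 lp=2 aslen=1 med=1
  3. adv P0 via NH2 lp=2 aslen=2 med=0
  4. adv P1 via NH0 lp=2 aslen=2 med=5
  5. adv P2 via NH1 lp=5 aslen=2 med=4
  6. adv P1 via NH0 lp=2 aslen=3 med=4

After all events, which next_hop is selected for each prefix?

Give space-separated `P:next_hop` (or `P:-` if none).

Op 1: best P0=NH2 P1=- P2=-
Op 2: best P0=NH2 P1=- P2=NH0
Op 3: best P0=NH2 P1=- P2=NH0
Op 4: best P0=NH2 P1=NH0 P2=NH0
Op 5: best P0=NH2 P1=NH0 P2=NH1
Op 6: best P0=NH2 P1=NH0 P2=NH1

Answer: P0:NH2 P1:NH0 P2:NH1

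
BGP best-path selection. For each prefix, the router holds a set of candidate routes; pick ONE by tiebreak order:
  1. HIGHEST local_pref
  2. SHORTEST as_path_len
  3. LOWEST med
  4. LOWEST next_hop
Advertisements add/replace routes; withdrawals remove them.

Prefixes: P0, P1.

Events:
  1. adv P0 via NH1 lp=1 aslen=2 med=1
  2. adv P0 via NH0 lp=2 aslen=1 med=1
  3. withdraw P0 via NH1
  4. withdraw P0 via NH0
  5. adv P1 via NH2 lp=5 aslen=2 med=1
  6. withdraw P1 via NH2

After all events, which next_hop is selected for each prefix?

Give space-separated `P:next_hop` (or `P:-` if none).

Answer: P0:- P1:-

Derivation:
Op 1: best P0=NH1 P1=-
Op 2: best P0=NH0 P1=-
Op 3: best P0=NH0 P1=-
Op 4: best P0=- P1=-
Op 5: best P0=- P1=NH2
Op 6: best P0=- P1=-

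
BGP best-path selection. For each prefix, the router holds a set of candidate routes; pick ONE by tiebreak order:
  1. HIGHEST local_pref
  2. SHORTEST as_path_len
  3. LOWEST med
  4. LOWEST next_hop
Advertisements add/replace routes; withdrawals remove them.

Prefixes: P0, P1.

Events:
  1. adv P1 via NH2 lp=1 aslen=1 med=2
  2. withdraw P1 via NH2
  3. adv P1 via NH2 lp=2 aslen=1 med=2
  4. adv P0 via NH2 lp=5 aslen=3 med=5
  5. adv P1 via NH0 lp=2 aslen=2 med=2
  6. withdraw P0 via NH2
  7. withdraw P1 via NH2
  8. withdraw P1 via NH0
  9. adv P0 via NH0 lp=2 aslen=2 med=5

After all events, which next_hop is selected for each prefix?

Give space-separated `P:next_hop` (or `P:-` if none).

Op 1: best P0=- P1=NH2
Op 2: best P0=- P1=-
Op 3: best P0=- P1=NH2
Op 4: best P0=NH2 P1=NH2
Op 5: best P0=NH2 P1=NH2
Op 6: best P0=- P1=NH2
Op 7: best P0=- P1=NH0
Op 8: best P0=- P1=-
Op 9: best P0=NH0 P1=-

Answer: P0:NH0 P1:-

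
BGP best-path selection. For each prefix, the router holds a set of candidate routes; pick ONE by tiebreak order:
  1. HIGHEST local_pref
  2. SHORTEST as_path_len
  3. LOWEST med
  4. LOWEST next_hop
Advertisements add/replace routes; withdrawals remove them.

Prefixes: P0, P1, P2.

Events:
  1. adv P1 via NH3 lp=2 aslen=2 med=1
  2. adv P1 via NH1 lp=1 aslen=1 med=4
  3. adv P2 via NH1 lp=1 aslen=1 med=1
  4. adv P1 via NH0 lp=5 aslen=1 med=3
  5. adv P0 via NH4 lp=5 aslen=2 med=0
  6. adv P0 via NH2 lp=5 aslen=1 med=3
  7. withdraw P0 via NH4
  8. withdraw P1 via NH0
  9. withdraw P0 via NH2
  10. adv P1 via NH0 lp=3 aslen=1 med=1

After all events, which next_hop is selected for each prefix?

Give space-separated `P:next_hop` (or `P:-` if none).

Op 1: best P0=- P1=NH3 P2=-
Op 2: best P0=- P1=NH3 P2=-
Op 3: best P0=- P1=NH3 P2=NH1
Op 4: best P0=- P1=NH0 P2=NH1
Op 5: best P0=NH4 P1=NH0 P2=NH1
Op 6: best P0=NH2 P1=NH0 P2=NH1
Op 7: best P0=NH2 P1=NH0 P2=NH1
Op 8: best P0=NH2 P1=NH3 P2=NH1
Op 9: best P0=- P1=NH3 P2=NH1
Op 10: best P0=- P1=NH0 P2=NH1

Answer: P0:- P1:NH0 P2:NH1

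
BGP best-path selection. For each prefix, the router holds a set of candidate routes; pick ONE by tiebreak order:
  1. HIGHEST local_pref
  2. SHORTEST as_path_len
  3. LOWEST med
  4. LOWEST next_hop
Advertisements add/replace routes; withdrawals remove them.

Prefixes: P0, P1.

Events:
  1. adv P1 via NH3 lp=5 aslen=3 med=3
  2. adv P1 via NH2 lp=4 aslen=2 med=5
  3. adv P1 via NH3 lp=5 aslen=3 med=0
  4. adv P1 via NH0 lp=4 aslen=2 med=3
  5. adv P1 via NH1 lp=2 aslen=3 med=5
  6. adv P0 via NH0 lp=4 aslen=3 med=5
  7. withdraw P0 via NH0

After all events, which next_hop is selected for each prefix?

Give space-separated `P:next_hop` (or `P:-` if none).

Op 1: best P0=- P1=NH3
Op 2: best P0=- P1=NH3
Op 3: best P0=- P1=NH3
Op 4: best P0=- P1=NH3
Op 5: best P0=- P1=NH3
Op 6: best P0=NH0 P1=NH3
Op 7: best P0=- P1=NH3

Answer: P0:- P1:NH3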